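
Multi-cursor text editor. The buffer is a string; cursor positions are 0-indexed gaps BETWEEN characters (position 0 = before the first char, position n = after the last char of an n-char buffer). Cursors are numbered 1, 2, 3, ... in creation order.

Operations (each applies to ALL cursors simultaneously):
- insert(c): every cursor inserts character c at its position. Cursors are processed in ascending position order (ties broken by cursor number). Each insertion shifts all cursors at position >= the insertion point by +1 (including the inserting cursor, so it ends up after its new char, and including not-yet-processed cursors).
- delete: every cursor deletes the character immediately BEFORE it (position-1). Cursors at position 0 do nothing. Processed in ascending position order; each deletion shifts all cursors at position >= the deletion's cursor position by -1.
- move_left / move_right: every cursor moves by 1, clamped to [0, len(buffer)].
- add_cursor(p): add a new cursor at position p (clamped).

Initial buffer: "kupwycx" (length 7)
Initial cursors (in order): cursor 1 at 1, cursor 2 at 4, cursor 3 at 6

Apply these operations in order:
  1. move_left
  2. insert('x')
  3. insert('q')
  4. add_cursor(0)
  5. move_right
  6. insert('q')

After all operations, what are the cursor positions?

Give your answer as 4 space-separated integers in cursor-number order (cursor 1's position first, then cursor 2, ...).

After op 1 (move_left): buffer="kupwycx" (len 7), cursors c1@0 c2@3 c3@5, authorship .......
After op 2 (insert('x')): buffer="xkupxwyxcx" (len 10), cursors c1@1 c2@5 c3@8, authorship 1...2..3..
After op 3 (insert('q')): buffer="xqkupxqwyxqcx" (len 13), cursors c1@2 c2@7 c3@11, authorship 11...22..33..
After op 4 (add_cursor(0)): buffer="xqkupxqwyxqcx" (len 13), cursors c4@0 c1@2 c2@7 c3@11, authorship 11...22..33..
After op 5 (move_right): buffer="xqkupxqwyxqcx" (len 13), cursors c4@1 c1@3 c2@8 c3@12, authorship 11...22..33..
After op 6 (insert('q')): buffer="xqqkqupxqwqyxqcqx" (len 17), cursors c4@2 c1@5 c2@11 c3@16, authorship 141.1..22.2.33.3.

Answer: 5 11 16 2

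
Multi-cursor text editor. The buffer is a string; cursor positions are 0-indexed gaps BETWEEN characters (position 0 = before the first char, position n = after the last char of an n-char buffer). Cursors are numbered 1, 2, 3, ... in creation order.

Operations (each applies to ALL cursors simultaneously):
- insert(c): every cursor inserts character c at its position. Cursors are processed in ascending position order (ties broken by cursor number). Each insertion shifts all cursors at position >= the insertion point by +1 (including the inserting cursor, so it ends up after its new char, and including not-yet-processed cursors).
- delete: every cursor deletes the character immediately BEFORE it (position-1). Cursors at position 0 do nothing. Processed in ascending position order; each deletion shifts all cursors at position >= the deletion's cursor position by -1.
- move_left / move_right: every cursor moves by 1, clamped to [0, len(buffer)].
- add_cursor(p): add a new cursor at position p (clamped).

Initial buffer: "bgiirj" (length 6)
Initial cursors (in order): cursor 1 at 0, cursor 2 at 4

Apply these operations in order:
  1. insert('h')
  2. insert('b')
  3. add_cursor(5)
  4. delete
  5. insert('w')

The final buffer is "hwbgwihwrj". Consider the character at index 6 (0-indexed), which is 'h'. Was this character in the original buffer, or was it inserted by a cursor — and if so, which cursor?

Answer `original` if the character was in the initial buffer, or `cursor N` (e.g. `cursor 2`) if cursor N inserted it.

Answer: cursor 2

Derivation:
After op 1 (insert('h')): buffer="hbgiihrj" (len 8), cursors c1@1 c2@6, authorship 1....2..
After op 2 (insert('b')): buffer="hbbgiihbrj" (len 10), cursors c1@2 c2@8, authorship 11....22..
After op 3 (add_cursor(5)): buffer="hbbgiihbrj" (len 10), cursors c1@2 c3@5 c2@8, authorship 11....22..
After op 4 (delete): buffer="hbgihrj" (len 7), cursors c1@1 c3@3 c2@5, authorship 1...2..
After op 5 (insert('w')): buffer="hwbgwihwrj" (len 10), cursors c1@2 c3@5 c2@8, authorship 11..3.22..
Authorship (.=original, N=cursor N): 1 1 . . 3 . 2 2 . .
Index 6: author = 2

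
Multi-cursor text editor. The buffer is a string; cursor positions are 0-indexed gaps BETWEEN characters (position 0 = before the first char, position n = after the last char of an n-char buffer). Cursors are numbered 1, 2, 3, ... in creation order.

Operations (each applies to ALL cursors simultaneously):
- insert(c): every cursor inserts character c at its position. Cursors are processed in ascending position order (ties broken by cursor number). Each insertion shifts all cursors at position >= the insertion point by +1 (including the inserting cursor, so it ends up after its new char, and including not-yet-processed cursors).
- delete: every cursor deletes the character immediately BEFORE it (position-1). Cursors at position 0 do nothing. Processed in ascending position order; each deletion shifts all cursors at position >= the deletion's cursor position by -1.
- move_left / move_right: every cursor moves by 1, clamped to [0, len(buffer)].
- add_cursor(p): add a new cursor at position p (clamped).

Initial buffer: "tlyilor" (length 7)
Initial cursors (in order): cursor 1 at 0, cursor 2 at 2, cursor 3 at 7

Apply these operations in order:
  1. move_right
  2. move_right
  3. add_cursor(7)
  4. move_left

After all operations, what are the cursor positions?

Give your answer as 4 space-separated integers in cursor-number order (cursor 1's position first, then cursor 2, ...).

After op 1 (move_right): buffer="tlyilor" (len 7), cursors c1@1 c2@3 c3@7, authorship .......
After op 2 (move_right): buffer="tlyilor" (len 7), cursors c1@2 c2@4 c3@7, authorship .......
After op 3 (add_cursor(7)): buffer="tlyilor" (len 7), cursors c1@2 c2@4 c3@7 c4@7, authorship .......
After op 4 (move_left): buffer="tlyilor" (len 7), cursors c1@1 c2@3 c3@6 c4@6, authorship .......

Answer: 1 3 6 6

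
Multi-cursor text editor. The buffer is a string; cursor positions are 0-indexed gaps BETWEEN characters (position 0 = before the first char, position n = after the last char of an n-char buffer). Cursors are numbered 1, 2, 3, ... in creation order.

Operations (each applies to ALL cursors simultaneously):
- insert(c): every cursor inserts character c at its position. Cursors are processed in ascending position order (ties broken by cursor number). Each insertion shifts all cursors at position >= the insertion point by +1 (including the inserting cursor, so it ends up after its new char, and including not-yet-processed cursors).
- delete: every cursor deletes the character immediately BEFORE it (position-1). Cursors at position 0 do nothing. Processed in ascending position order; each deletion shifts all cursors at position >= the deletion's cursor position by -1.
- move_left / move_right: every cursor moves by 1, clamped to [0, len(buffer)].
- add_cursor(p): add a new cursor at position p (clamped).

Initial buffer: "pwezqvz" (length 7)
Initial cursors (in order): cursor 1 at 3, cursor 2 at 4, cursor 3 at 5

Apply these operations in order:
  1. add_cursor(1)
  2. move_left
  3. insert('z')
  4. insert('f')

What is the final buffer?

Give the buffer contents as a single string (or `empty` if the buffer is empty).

After op 1 (add_cursor(1)): buffer="pwezqvz" (len 7), cursors c4@1 c1@3 c2@4 c3@5, authorship .......
After op 2 (move_left): buffer="pwezqvz" (len 7), cursors c4@0 c1@2 c2@3 c3@4, authorship .......
After op 3 (insert('z')): buffer="zpwzezzzqvz" (len 11), cursors c4@1 c1@4 c2@6 c3@8, authorship 4..1.2.3...
After op 4 (insert('f')): buffer="zfpwzfezfzzfqvz" (len 15), cursors c4@2 c1@6 c2@9 c3@12, authorship 44..11.22.33...

Answer: zfpwzfezfzzfqvz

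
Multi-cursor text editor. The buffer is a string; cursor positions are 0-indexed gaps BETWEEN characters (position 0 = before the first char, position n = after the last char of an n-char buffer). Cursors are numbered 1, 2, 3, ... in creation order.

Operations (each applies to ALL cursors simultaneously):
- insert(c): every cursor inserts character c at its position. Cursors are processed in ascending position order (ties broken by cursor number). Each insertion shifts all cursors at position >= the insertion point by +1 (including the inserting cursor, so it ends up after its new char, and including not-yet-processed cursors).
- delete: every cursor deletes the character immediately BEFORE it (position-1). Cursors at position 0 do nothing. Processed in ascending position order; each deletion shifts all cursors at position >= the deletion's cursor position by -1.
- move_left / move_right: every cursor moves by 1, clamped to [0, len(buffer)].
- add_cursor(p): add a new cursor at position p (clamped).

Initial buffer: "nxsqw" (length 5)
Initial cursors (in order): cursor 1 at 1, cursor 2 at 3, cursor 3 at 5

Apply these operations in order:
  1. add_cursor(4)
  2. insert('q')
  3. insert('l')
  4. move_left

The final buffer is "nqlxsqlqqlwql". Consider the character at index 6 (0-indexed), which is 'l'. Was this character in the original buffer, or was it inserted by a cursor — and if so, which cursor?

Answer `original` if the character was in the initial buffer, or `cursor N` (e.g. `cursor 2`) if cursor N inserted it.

Answer: cursor 2

Derivation:
After op 1 (add_cursor(4)): buffer="nxsqw" (len 5), cursors c1@1 c2@3 c4@4 c3@5, authorship .....
After op 2 (insert('q')): buffer="nqxsqqqwq" (len 9), cursors c1@2 c2@5 c4@7 c3@9, authorship .1..2.4.3
After op 3 (insert('l')): buffer="nqlxsqlqqlwql" (len 13), cursors c1@3 c2@7 c4@10 c3@13, authorship .11..22.44.33
After op 4 (move_left): buffer="nqlxsqlqqlwql" (len 13), cursors c1@2 c2@6 c4@9 c3@12, authorship .11..22.44.33
Authorship (.=original, N=cursor N): . 1 1 . . 2 2 . 4 4 . 3 3
Index 6: author = 2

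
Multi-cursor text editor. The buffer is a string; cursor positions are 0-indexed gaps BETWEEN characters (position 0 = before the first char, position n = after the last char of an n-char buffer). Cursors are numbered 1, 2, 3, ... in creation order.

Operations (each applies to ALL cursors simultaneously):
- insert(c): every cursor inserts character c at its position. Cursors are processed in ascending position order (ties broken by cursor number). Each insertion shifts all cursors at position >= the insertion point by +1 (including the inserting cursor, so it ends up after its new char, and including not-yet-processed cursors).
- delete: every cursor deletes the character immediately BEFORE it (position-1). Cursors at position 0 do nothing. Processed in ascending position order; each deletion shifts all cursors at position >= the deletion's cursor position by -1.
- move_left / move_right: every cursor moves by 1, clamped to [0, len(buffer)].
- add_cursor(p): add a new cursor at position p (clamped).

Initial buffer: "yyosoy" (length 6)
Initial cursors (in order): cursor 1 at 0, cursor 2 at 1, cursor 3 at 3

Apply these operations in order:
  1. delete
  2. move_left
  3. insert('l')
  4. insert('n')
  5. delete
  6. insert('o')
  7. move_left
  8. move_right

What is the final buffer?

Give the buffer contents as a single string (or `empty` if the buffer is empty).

Answer: llloooysoy

Derivation:
After op 1 (delete): buffer="ysoy" (len 4), cursors c1@0 c2@0 c3@1, authorship ....
After op 2 (move_left): buffer="ysoy" (len 4), cursors c1@0 c2@0 c3@0, authorship ....
After op 3 (insert('l')): buffer="lllysoy" (len 7), cursors c1@3 c2@3 c3@3, authorship 123....
After op 4 (insert('n')): buffer="lllnnnysoy" (len 10), cursors c1@6 c2@6 c3@6, authorship 123123....
After op 5 (delete): buffer="lllysoy" (len 7), cursors c1@3 c2@3 c3@3, authorship 123....
After op 6 (insert('o')): buffer="llloooysoy" (len 10), cursors c1@6 c2@6 c3@6, authorship 123123....
After op 7 (move_left): buffer="llloooysoy" (len 10), cursors c1@5 c2@5 c3@5, authorship 123123....
After op 8 (move_right): buffer="llloooysoy" (len 10), cursors c1@6 c2@6 c3@6, authorship 123123....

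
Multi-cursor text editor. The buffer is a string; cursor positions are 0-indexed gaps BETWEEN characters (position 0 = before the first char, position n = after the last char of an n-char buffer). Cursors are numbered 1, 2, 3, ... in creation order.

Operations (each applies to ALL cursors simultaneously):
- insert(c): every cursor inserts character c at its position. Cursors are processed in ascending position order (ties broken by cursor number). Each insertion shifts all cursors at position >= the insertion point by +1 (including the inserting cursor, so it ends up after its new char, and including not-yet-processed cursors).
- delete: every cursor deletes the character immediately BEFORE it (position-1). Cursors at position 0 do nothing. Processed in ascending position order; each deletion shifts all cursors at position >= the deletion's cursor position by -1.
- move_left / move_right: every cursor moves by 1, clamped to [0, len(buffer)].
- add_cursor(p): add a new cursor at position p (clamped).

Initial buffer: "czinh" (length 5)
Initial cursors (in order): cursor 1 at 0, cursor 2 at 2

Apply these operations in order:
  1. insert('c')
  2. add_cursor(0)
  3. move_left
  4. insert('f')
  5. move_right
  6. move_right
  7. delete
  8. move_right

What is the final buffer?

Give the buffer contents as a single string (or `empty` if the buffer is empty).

After op 1 (insert('c')): buffer="cczcinh" (len 7), cursors c1@1 c2@4, authorship 1..2...
After op 2 (add_cursor(0)): buffer="cczcinh" (len 7), cursors c3@0 c1@1 c2@4, authorship 1..2...
After op 3 (move_left): buffer="cczcinh" (len 7), cursors c1@0 c3@0 c2@3, authorship 1..2...
After op 4 (insert('f')): buffer="ffcczfcinh" (len 10), cursors c1@2 c3@2 c2@6, authorship 131..22...
After op 5 (move_right): buffer="ffcczfcinh" (len 10), cursors c1@3 c3@3 c2@7, authorship 131..22...
After op 6 (move_right): buffer="ffcczfcinh" (len 10), cursors c1@4 c3@4 c2@8, authorship 131..22...
After op 7 (delete): buffer="ffzfcnh" (len 7), cursors c1@2 c3@2 c2@5, authorship 13.22..
After op 8 (move_right): buffer="ffzfcnh" (len 7), cursors c1@3 c3@3 c2@6, authorship 13.22..

Answer: ffzfcnh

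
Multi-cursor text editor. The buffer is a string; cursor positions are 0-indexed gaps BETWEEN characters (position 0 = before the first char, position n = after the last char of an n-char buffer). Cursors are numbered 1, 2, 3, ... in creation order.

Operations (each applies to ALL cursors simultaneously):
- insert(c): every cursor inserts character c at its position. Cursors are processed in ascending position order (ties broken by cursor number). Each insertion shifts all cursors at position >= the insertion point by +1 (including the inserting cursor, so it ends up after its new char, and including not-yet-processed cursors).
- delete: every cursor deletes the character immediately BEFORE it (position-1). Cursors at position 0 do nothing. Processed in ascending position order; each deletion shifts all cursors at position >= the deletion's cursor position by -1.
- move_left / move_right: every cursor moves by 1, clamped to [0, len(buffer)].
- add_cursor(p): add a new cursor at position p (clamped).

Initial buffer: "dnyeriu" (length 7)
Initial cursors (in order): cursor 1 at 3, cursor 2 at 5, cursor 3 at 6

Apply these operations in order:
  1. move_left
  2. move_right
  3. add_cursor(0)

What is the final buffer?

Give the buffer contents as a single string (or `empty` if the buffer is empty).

After op 1 (move_left): buffer="dnyeriu" (len 7), cursors c1@2 c2@4 c3@5, authorship .......
After op 2 (move_right): buffer="dnyeriu" (len 7), cursors c1@3 c2@5 c3@6, authorship .......
After op 3 (add_cursor(0)): buffer="dnyeriu" (len 7), cursors c4@0 c1@3 c2@5 c3@6, authorship .......

Answer: dnyeriu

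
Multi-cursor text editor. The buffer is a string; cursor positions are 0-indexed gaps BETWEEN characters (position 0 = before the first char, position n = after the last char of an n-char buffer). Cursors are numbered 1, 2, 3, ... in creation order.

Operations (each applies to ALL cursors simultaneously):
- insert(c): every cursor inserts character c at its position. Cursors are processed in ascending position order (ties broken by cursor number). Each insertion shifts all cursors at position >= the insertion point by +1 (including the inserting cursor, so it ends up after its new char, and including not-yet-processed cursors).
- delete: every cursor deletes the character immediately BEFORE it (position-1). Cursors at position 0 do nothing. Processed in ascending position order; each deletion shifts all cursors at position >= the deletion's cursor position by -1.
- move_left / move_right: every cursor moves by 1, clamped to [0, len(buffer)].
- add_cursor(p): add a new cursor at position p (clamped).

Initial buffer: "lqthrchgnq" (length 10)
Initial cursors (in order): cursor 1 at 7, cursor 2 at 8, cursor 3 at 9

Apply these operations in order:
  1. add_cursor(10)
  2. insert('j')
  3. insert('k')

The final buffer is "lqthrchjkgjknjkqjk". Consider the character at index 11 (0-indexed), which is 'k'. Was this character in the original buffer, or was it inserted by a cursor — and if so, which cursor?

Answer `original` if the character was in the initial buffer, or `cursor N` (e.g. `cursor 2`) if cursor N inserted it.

After op 1 (add_cursor(10)): buffer="lqthrchgnq" (len 10), cursors c1@7 c2@8 c3@9 c4@10, authorship ..........
After op 2 (insert('j')): buffer="lqthrchjgjnjqj" (len 14), cursors c1@8 c2@10 c3@12 c4@14, authorship .......1.2.3.4
After op 3 (insert('k')): buffer="lqthrchjkgjknjkqjk" (len 18), cursors c1@9 c2@12 c3@15 c4@18, authorship .......11.22.33.44
Authorship (.=original, N=cursor N): . . . . . . . 1 1 . 2 2 . 3 3 . 4 4
Index 11: author = 2

Answer: cursor 2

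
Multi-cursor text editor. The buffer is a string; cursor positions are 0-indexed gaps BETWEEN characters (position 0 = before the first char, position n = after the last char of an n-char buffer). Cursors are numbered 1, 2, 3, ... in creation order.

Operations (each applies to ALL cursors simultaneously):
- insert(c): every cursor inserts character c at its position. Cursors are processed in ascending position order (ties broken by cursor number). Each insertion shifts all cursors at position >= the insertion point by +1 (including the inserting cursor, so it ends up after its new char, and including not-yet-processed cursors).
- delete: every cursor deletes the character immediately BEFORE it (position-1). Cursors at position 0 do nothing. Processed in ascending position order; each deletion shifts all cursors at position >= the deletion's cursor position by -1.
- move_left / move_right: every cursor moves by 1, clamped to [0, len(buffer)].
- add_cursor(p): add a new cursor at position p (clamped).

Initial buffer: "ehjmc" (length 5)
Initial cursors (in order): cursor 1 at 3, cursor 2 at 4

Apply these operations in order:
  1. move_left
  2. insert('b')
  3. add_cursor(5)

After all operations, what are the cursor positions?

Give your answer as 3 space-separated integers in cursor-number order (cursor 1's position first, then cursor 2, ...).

After op 1 (move_left): buffer="ehjmc" (len 5), cursors c1@2 c2@3, authorship .....
After op 2 (insert('b')): buffer="ehbjbmc" (len 7), cursors c1@3 c2@5, authorship ..1.2..
After op 3 (add_cursor(5)): buffer="ehbjbmc" (len 7), cursors c1@3 c2@5 c3@5, authorship ..1.2..

Answer: 3 5 5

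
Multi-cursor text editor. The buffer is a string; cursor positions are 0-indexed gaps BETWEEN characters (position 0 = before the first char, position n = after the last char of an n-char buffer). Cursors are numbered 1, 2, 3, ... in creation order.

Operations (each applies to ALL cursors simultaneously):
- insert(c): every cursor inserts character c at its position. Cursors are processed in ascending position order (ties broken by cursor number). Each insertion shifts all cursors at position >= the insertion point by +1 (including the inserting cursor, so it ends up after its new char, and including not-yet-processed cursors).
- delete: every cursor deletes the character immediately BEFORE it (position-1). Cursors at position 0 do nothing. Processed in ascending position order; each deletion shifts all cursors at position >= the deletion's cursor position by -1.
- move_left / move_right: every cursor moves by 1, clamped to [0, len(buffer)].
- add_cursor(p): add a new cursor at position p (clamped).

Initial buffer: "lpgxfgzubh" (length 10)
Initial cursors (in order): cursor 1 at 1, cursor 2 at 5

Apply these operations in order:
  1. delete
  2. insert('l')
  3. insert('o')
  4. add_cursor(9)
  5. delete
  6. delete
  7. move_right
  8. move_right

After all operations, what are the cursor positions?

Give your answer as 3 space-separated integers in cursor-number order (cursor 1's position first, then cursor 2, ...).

Answer: 2 5 5

Derivation:
After op 1 (delete): buffer="pgxgzubh" (len 8), cursors c1@0 c2@3, authorship ........
After op 2 (insert('l')): buffer="lpgxlgzubh" (len 10), cursors c1@1 c2@5, authorship 1...2.....
After op 3 (insert('o')): buffer="lopgxlogzubh" (len 12), cursors c1@2 c2@7, authorship 11...22.....
After op 4 (add_cursor(9)): buffer="lopgxlogzubh" (len 12), cursors c1@2 c2@7 c3@9, authorship 11...22.....
After op 5 (delete): buffer="lpgxlgubh" (len 9), cursors c1@1 c2@5 c3@6, authorship 1...2....
After op 6 (delete): buffer="pgxubh" (len 6), cursors c1@0 c2@3 c3@3, authorship ......
After op 7 (move_right): buffer="pgxubh" (len 6), cursors c1@1 c2@4 c3@4, authorship ......
After op 8 (move_right): buffer="pgxubh" (len 6), cursors c1@2 c2@5 c3@5, authorship ......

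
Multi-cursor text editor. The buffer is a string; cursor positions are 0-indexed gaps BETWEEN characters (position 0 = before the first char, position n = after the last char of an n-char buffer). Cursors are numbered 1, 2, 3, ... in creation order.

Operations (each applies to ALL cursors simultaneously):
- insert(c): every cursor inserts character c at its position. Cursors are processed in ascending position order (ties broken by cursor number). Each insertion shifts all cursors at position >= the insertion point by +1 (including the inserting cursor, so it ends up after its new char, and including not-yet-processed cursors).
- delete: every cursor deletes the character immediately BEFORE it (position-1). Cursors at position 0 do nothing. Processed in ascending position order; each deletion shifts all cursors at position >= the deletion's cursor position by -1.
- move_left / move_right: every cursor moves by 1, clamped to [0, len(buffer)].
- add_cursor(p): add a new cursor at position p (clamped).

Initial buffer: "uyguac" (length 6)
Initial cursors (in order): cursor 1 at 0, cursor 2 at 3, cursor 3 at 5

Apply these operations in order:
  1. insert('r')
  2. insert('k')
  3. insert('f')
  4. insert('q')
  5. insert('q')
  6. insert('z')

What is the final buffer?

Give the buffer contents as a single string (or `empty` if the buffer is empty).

After op 1 (insert('r')): buffer="ruygruarc" (len 9), cursors c1@1 c2@5 c3@8, authorship 1...2..3.
After op 2 (insert('k')): buffer="rkuygrkuarkc" (len 12), cursors c1@2 c2@7 c3@11, authorship 11...22..33.
After op 3 (insert('f')): buffer="rkfuygrkfuarkfc" (len 15), cursors c1@3 c2@9 c3@14, authorship 111...222..333.
After op 4 (insert('q')): buffer="rkfquygrkfquarkfqc" (len 18), cursors c1@4 c2@11 c3@17, authorship 1111...2222..3333.
After op 5 (insert('q')): buffer="rkfqquygrkfqquarkfqqc" (len 21), cursors c1@5 c2@13 c3@20, authorship 11111...22222..33333.
After op 6 (insert('z')): buffer="rkfqqzuygrkfqqzuarkfqqzc" (len 24), cursors c1@6 c2@15 c3@23, authorship 111111...222222..333333.

Answer: rkfqqzuygrkfqqzuarkfqqzc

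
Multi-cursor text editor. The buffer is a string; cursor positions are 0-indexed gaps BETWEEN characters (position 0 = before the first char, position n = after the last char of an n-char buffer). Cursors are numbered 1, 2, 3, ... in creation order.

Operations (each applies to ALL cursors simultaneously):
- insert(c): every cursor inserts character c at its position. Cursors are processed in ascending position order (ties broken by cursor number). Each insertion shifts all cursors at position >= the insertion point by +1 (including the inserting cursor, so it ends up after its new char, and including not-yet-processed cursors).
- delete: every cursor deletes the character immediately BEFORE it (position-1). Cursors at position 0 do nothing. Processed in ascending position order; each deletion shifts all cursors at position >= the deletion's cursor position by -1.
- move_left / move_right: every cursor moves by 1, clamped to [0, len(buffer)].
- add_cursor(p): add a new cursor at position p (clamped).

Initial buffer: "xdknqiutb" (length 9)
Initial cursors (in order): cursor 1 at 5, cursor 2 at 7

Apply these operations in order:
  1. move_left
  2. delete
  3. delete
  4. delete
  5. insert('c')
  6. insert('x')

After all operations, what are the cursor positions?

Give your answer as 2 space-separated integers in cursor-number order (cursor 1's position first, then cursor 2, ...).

Answer: 4 4

Derivation:
After op 1 (move_left): buffer="xdknqiutb" (len 9), cursors c1@4 c2@6, authorship .........
After op 2 (delete): buffer="xdkqutb" (len 7), cursors c1@3 c2@4, authorship .......
After op 3 (delete): buffer="xdutb" (len 5), cursors c1@2 c2@2, authorship .....
After op 4 (delete): buffer="utb" (len 3), cursors c1@0 c2@0, authorship ...
After op 5 (insert('c')): buffer="ccutb" (len 5), cursors c1@2 c2@2, authorship 12...
After op 6 (insert('x')): buffer="ccxxutb" (len 7), cursors c1@4 c2@4, authorship 1212...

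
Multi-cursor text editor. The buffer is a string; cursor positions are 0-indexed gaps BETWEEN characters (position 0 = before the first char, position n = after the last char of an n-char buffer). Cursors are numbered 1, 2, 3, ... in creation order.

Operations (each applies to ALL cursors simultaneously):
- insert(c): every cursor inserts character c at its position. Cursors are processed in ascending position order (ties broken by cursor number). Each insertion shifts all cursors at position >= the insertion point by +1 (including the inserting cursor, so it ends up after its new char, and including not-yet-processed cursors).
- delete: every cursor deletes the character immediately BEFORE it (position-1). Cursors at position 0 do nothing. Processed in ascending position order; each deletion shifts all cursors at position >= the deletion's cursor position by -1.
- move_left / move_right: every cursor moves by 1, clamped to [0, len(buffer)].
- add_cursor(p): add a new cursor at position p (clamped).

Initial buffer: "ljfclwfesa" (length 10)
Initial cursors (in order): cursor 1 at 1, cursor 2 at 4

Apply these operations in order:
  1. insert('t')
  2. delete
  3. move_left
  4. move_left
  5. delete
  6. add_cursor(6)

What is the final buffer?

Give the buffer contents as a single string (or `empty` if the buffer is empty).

After op 1 (insert('t')): buffer="ltjfctlwfesa" (len 12), cursors c1@2 c2@6, authorship .1...2......
After op 2 (delete): buffer="ljfclwfesa" (len 10), cursors c1@1 c2@4, authorship ..........
After op 3 (move_left): buffer="ljfclwfesa" (len 10), cursors c1@0 c2@3, authorship ..........
After op 4 (move_left): buffer="ljfclwfesa" (len 10), cursors c1@0 c2@2, authorship ..........
After op 5 (delete): buffer="lfclwfesa" (len 9), cursors c1@0 c2@1, authorship .........
After op 6 (add_cursor(6)): buffer="lfclwfesa" (len 9), cursors c1@0 c2@1 c3@6, authorship .........

Answer: lfclwfesa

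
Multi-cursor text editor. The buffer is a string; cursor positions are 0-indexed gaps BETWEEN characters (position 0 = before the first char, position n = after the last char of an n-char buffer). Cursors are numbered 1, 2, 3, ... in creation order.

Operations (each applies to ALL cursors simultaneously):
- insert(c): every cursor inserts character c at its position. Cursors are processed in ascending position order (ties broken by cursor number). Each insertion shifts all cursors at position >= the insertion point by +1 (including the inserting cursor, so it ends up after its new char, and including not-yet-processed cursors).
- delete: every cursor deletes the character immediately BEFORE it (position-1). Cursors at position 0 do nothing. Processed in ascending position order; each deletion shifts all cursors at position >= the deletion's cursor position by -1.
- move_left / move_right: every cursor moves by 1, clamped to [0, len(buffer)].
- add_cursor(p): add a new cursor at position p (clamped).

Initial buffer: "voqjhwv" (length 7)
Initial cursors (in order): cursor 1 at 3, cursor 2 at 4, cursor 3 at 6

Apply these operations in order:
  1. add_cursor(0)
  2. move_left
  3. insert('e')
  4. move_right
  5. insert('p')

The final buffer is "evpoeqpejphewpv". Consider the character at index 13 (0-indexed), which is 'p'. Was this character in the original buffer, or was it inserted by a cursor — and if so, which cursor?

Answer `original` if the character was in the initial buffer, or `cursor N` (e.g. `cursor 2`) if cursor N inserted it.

After op 1 (add_cursor(0)): buffer="voqjhwv" (len 7), cursors c4@0 c1@3 c2@4 c3@6, authorship .......
After op 2 (move_left): buffer="voqjhwv" (len 7), cursors c4@0 c1@2 c2@3 c3@5, authorship .......
After op 3 (insert('e')): buffer="evoeqejhewv" (len 11), cursors c4@1 c1@4 c2@6 c3@9, authorship 4..1.2..3..
After op 4 (move_right): buffer="evoeqejhewv" (len 11), cursors c4@2 c1@5 c2@7 c3@10, authorship 4..1.2..3..
After op 5 (insert('p')): buffer="evpoeqpejphewpv" (len 15), cursors c4@3 c1@7 c2@10 c3@14, authorship 4.4.1.12.2.3.3.
Authorship (.=original, N=cursor N): 4 . 4 . 1 . 1 2 . 2 . 3 . 3 .
Index 13: author = 3

Answer: cursor 3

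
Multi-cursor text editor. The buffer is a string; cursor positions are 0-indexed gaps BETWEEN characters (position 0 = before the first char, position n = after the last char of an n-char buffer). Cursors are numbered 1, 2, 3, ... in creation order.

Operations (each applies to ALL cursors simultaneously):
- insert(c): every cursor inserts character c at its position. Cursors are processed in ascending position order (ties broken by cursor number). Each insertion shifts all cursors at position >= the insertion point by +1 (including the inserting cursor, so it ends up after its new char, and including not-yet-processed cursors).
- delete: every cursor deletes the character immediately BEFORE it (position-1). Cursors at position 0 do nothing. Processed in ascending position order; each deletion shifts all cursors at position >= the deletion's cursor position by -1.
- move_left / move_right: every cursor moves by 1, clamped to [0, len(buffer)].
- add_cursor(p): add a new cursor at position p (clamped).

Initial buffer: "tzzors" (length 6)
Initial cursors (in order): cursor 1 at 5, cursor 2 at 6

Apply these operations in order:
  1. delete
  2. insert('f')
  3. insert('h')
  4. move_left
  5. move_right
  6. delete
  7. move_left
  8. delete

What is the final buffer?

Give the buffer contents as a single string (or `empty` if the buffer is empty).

After op 1 (delete): buffer="tzzo" (len 4), cursors c1@4 c2@4, authorship ....
After op 2 (insert('f')): buffer="tzzoff" (len 6), cursors c1@6 c2@6, authorship ....12
After op 3 (insert('h')): buffer="tzzoffhh" (len 8), cursors c1@8 c2@8, authorship ....1212
After op 4 (move_left): buffer="tzzoffhh" (len 8), cursors c1@7 c2@7, authorship ....1212
After op 5 (move_right): buffer="tzzoffhh" (len 8), cursors c1@8 c2@8, authorship ....1212
After op 6 (delete): buffer="tzzoff" (len 6), cursors c1@6 c2@6, authorship ....12
After op 7 (move_left): buffer="tzzoff" (len 6), cursors c1@5 c2@5, authorship ....12
After op 8 (delete): buffer="tzzf" (len 4), cursors c1@3 c2@3, authorship ...2

Answer: tzzf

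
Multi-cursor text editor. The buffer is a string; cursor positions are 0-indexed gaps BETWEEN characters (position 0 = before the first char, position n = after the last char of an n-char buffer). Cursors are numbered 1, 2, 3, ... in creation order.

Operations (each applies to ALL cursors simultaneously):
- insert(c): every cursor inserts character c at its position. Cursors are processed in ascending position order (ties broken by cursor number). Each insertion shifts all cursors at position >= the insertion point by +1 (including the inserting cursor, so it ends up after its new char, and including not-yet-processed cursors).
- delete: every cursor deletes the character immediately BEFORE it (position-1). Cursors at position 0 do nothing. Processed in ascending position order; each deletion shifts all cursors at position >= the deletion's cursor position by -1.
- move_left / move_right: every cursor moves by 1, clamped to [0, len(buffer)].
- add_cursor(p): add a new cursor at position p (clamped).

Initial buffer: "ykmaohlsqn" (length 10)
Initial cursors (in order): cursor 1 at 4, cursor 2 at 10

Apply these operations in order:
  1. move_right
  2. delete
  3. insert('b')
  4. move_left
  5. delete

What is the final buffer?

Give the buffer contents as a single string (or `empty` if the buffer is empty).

After op 1 (move_right): buffer="ykmaohlsqn" (len 10), cursors c1@5 c2@10, authorship ..........
After op 2 (delete): buffer="ykmahlsq" (len 8), cursors c1@4 c2@8, authorship ........
After op 3 (insert('b')): buffer="ykmabhlsqb" (len 10), cursors c1@5 c2@10, authorship ....1....2
After op 4 (move_left): buffer="ykmabhlsqb" (len 10), cursors c1@4 c2@9, authorship ....1....2
After op 5 (delete): buffer="ykmbhlsb" (len 8), cursors c1@3 c2@7, authorship ...1...2

Answer: ykmbhlsb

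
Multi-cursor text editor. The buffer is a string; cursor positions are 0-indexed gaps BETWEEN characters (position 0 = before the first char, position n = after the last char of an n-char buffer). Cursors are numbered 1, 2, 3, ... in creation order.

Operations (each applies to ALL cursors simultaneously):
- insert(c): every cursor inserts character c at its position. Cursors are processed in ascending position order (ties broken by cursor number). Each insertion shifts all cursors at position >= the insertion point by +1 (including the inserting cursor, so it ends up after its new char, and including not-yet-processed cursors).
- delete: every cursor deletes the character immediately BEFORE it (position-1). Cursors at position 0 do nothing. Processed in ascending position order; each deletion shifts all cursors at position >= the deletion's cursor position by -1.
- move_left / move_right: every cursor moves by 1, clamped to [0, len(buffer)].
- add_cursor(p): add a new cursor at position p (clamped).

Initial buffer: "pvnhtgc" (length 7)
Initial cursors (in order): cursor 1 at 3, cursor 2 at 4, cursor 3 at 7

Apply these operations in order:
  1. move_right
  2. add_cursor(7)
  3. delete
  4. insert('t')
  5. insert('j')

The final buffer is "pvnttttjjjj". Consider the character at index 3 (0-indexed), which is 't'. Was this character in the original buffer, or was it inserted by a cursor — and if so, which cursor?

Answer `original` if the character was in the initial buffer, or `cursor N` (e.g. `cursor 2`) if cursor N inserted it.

After op 1 (move_right): buffer="pvnhtgc" (len 7), cursors c1@4 c2@5 c3@7, authorship .......
After op 2 (add_cursor(7)): buffer="pvnhtgc" (len 7), cursors c1@4 c2@5 c3@7 c4@7, authorship .......
After op 3 (delete): buffer="pvn" (len 3), cursors c1@3 c2@3 c3@3 c4@3, authorship ...
After op 4 (insert('t')): buffer="pvntttt" (len 7), cursors c1@7 c2@7 c3@7 c4@7, authorship ...1234
After op 5 (insert('j')): buffer="pvnttttjjjj" (len 11), cursors c1@11 c2@11 c3@11 c4@11, authorship ...12341234
Authorship (.=original, N=cursor N): . . . 1 2 3 4 1 2 3 4
Index 3: author = 1

Answer: cursor 1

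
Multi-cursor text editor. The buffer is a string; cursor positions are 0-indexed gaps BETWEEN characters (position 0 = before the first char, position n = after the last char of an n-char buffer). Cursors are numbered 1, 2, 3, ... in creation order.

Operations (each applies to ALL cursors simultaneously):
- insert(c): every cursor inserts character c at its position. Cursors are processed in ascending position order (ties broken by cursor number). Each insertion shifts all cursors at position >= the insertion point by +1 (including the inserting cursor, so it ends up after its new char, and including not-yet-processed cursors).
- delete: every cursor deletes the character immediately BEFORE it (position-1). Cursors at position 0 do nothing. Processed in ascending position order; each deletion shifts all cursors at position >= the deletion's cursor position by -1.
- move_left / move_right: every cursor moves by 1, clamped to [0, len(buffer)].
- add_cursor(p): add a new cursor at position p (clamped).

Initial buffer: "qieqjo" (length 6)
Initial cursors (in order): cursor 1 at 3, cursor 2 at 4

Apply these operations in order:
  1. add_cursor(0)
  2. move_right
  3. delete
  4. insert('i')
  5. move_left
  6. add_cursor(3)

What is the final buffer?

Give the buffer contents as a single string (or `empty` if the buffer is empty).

Answer: iieiio

Derivation:
After op 1 (add_cursor(0)): buffer="qieqjo" (len 6), cursors c3@0 c1@3 c2@4, authorship ......
After op 2 (move_right): buffer="qieqjo" (len 6), cursors c3@1 c1@4 c2@5, authorship ......
After op 3 (delete): buffer="ieo" (len 3), cursors c3@0 c1@2 c2@2, authorship ...
After op 4 (insert('i')): buffer="iieiio" (len 6), cursors c3@1 c1@5 c2@5, authorship 3..12.
After op 5 (move_left): buffer="iieiio" (len 6), cursors c3@0 c1@4 c2@4, authorship 3..12.
After op 6 (add_cursor(3)): buffer="iieiio" (len 6), cursors c3@0 c4@3 c1@4 c2@4, authorship 3..12.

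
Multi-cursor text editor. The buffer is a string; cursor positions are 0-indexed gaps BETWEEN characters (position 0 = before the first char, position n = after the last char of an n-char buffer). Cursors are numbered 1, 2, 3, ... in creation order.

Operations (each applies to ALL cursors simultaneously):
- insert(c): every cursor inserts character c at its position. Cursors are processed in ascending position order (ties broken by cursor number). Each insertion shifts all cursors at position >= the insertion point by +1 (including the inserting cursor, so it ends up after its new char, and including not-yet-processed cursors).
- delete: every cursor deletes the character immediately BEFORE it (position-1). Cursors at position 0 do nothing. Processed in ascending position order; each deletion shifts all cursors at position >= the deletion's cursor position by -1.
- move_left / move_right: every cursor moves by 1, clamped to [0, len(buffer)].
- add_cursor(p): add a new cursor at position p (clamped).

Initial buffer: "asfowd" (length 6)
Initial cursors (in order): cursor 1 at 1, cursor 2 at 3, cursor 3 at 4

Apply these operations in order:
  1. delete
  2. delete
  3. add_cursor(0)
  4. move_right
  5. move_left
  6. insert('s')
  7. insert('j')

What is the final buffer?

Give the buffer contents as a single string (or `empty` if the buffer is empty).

After op 1 (delete): buffer="swd" (len 3), cursors c1@0 c2@1 c3@1, authorship ...
After op 2 (delete): buffer="wd" (len 2), cursors c1@0 c2@0 c3@0, authorship ..
After op 3 (add_cursor(0)): buffer="wd" (len 2), cursors c1@0 c2@0 c3@0 c4@0, authorship ..
After op 4 (move_right): buffer="wd" (len 2), cursors c1@1 c2@1 c3@1 c4@1, authorship ..
After op 5 (move_left): buffer="wd" (len 2), cursors c1@0 c2@0 c3@0 c4@0, authorship ..
After op 6 (insert('s')): buffer="sssswd" (len 6), cursors c1@4 c2@4 c3@4 c4@4, authorship 1234..
After op 7 (insert('j')): buffer="ssssjjjjwd" (len 10), cursors c1@8 c2@8 c3@8 c4@8, authorship 12341234..

Answer: ssssjjjjwd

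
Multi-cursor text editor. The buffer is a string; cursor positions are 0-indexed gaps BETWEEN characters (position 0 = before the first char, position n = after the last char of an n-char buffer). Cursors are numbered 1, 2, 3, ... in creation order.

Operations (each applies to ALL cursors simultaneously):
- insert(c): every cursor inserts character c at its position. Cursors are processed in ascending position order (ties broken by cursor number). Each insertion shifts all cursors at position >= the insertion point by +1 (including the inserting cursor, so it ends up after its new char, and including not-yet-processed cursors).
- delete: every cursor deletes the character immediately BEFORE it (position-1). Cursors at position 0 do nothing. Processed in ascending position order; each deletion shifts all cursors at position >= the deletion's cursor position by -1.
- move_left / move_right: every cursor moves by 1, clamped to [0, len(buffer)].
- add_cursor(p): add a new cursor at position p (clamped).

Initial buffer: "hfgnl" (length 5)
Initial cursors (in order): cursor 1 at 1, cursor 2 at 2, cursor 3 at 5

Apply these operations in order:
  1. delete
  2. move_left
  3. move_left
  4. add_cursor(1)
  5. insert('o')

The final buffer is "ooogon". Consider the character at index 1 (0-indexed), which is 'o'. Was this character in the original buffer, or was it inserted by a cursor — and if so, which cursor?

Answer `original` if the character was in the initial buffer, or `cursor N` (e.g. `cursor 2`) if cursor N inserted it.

After op 1 (delete): buffer="gn" (len 2), cursors c1@0 c2@0 c3@2, authorship ..
After op 2 (move_left): buffer="gn" (len 2), cursors c1@0 c2@0 c3@1, authorship ..
After op 3 (move_left): buffer="gn" (len 2), cursors c1@0 c2@0 c3@0, authorship ..
After op 4 (add_cursor(1)): buffer="gn" (len 2), cursors c1@0 c2@0 c3@0 c4@1, authorship ..
After op 5 (insert('o')): buffer="ooogon" (len 6), cursors c1@3 c2@3 c3@3 c4@5, authorship 123.4.
Authorship (.=original, N=cursor N): 1 2 3 . 4 .
Index 1: author = 2

Answer: cursor 2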